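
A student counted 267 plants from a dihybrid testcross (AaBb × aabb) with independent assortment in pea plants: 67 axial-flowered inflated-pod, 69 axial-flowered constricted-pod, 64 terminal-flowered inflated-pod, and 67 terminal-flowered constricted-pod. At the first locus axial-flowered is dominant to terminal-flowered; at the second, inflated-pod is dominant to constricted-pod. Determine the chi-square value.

0.191

A dihybrid testcross with independent assortment gives a 1:1:1:1 ratio.
The 1:1:1:1 ratio has 4 parts, so with N = 267 the expected counts are:
  axial-flowered inflated-pod: 267 × 1/4 = 66.75
  axial-flowered constricted-pod: 267 × 1/4 = 66.75
  terminal-flowered inflated-pod: 267 × 1/4 = 66.75
  terminal-flowered constricted-pod: 267 × 1/4 = 66.75
χ² = Σ (O − E)² / E
  axial-flowered inflated-pod: (67 − 66.75)² / 66.75 = 0.0009
  axial-flowered constricted-pod: (69 − 66.75)² / 66.75 = 0.0758
  terminal-flowered inflated-pod: (64 − 66.75)² / 66.75 = 0.1133
  terminal-flowered constricted-pod: (67 − 66.75)² / 66.75 = 0.0009
χ² = 0.0009 + 0.0758 + 0.1133 + 0.0009 = 0.1909 ≈ 0.191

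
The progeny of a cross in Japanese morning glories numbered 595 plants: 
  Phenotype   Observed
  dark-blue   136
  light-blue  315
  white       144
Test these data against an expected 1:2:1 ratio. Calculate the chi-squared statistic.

2.274

Total ratio parts = 4. Expected numbers out of 595:
  dark-blue: 595 × 1/4 = 148.75
  light-blue: 595 × 2/4 = 297.5
  white: 595 × 1/4 = 148.75
χ² = Σ (O − E)² / E
  dark-blue: (136 − 148.75)² / 148.75 = 1.0929
  light-blue: (315 − 297.5)² / 297.5 = 1.0294
  white: (144 − 148.75)² / 148.75 = 0.1517
χ² = 1.0929 + 1.0294 + 0.1517 = 2.274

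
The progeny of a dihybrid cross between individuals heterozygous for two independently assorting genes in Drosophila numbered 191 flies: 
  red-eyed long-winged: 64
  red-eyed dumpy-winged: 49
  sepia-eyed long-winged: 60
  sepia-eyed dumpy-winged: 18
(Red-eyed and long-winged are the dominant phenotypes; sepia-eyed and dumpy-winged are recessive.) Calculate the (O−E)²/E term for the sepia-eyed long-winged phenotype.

16.336

A dihybrid F₂ with independent assortment and complete dominance at both loci gives a 9:3:3:1 phenotypic ratio.
Expected counts for N = 191 under a 9:3:3:1 ratio (total parts = 16):
  red-eyed long-winged: 191 × 9/16 = 107.4375
  red-eyed dumpy-winged: 191 × 3/16 = 35.8125
  sepia-eyed long-winged: 191 × 3/16 = 35.8125
  sepia-eyed dumpy-winged: 191 × 1/16 = 11.9375
Contribution of sepia-eyed long-winged: (60 − 35.8125)² / 35.8125 = 16.3361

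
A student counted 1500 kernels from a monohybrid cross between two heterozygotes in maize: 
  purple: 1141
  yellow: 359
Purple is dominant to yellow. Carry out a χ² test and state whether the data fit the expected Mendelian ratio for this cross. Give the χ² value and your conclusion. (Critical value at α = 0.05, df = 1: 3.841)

For a monohybrid cross between heterozygotes with complete dominance, the expected phenotypic ratio is 3:1.
Under the 3:1 hypothesis (Σ ratio = 4, N = 1500):
  purple: 1500 × 3/4 = 1125
  yellow: 1500 × 1/4 = 375
χ² = Σ (O − E)² / E
  purple: (1141 − 1125)² / 1125 = 0.2276
  yellow: (359 − 375)² / 375 = 0.6827
χ² = 0.2276 + 0.6827 = 0.9103 ≈ 0.910
Degrees of freedom = 2 − 1 = 1; critical value at α = 0.05 is 3.841.
Since 0.910 < 3.841, we fail to reject the null hypothesis — the data are consistent with the 3:1 ratio.

0.910; consistent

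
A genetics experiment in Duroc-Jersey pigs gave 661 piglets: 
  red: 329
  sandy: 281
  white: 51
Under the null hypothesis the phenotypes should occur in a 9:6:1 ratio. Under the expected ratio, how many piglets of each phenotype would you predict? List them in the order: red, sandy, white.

The 9:6:1 ratio has 16 parts, so with N = 661 the expected counts are:
  red: 661 × 9/16 = 371.8125
  sandy: 661 × 6/16 = 247.875
  white: 661 × 1/16 = 41.3125

371.8125, 247.875, 41.3125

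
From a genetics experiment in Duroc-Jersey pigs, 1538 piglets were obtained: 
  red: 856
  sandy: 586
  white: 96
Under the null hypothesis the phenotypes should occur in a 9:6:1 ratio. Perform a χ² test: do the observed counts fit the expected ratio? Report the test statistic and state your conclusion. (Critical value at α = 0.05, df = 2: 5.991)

0.245; consistent

Expected counts for N = 1538 under a 9:6:1 ratio (total parts = 16):
  red: 1538 × 9/16 = 865.125
  sandy: 1538 × 6/16 = 576.75
  white: 1538 × 1/16 = 96.125
χ² = Σ (O − E)² / E
  red: (856 − 865.125)² / 865.125 = 0.0962
  sandy: (586 − 576.75)² / 576.75 = 0.1484
  white: (96 − 96.125)² / 96.125 = 0.0002
χ² = 0.0962 + 0.1484 + 0.0002 = 0.2448 ≈ 0.245
Degrees of freedom = 3 − 1 = 2; critical value at α = 0.05 is 5.991.
Since 0.245 < 5.991, we fail to reject the null hypothesis — the data are consistent with the 9:6:1 ratio.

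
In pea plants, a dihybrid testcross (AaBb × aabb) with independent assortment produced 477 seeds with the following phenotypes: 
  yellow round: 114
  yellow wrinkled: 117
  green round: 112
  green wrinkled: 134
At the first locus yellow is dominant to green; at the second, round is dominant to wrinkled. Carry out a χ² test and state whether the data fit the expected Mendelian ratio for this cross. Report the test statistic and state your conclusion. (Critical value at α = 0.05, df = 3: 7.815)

2.539; consistent

A dihybrid testcross with independent assortment gives a 1:1:1:1 ratio.
Expected counts for N = 477 under a 1:1:1:1 ratio (total parts = 4):
  yellow round: 477 × 1/4 = 119.25
  yellow wrinkled: 477 × 1/4 = 119.25
  green round: 477 × 1/4 = 119.25
  green wrinkled: 477 × 1/4 = 119.25
χ² = Σ (O − E)² / E
  yellow round: (114 − 119.25)² / 119.25 = 0.2311
  yellow wrinkled: (117 − 119.25)² / 119.25 = 0.0425
  green round: (112 − 119.25)² / 119.25 = 0.4408
  green wrinkled: (134 − 119.25)² / 119.25 = 1.8244
χ² = 0.2311 + 0.0425 + 0.4408 + 1.8244 = 2.5388 ≈ 2.539
Degrees of freedom = 4 − 1 = 3; critical value at α = 0.05 is 7.815.
Since 2.539 < 7.815, we fail to reject the null hypothesis — the data are consistent with the 1:1:1:1 ratio.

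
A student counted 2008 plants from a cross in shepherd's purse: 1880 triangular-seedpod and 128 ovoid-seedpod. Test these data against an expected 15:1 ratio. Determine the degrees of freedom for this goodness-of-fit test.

A goodness-of-fit test with 2 phenotype classes has df = 2 − 1 = 1.

1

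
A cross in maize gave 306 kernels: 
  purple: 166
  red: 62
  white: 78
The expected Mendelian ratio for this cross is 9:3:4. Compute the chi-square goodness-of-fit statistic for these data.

Expected counts for N = 306 under a 9:3:4 ratio (total parts = 16):
  purple: 306 × 9/16 = 172.125
  red: 306 × 3/16 = 57.375
  white: 306 × 4/16 = 76.5
χ² = Σ (O − E)² / E
  purple: (166 − 172.125)² / 172.125 = 0.2180
  red: (62 − 57.375)² / 57.375 = 0.3728
  white: (78 − 76.5)² / 76.5 = 0.0294
χ² = 0.2180 + 0.3728 + 0.0294 = 0.6202 ≈ 0.620

0.620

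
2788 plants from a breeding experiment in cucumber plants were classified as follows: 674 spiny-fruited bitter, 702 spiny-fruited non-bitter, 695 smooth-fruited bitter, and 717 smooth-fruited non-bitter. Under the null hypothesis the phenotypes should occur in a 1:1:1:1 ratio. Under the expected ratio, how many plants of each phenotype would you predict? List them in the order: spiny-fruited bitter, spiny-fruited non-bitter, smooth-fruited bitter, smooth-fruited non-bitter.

697, 697, 697, 697

Expected counts for N = 2788 under a 1:1:1:1 ratio (total parts = 4):
  spiny-fruited bitter: 2788 × 1/4 = 697
  spiny-fruited non-bitter: 2788 × 1/4 = 697
  smooth-fruited bitter: 2788 × 1/4 = 697
  smooth-fruited non-bitter: 2788 × 1/4 = 697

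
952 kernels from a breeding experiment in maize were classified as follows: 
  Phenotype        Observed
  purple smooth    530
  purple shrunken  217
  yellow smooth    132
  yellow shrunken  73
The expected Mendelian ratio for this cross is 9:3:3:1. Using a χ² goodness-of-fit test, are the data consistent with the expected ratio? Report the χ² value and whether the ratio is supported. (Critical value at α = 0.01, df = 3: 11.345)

The 9:3:3:1 ratio has 16 parts, so with N = 952 the expected counts are:
  purple smooth: 952 × 9/16 = 535.5
  purple shrunken: 952 × 3/16 = 178.5
  yellow smooth: 952 × 3/16 = 178.5
  yellow shrunken: 952 × 1/16 = 59.5
χ² = Σ (O − E)² / E
  purple smooth: (530 − 535.5)² / 535.5 = 0.0565
  purple shrunken: (217 − 178.5)² / 178.5 = 8.3039
  yellow smooth: (132 − 178.5)² / 178.5 = 12.1134
  yellow shrunken: (73 − 59.5)² / 59.5 = 3.0630
χ² = 0.0565 + 8.3039 + 12.1134 + 3.0630 = 23.5368 ≈ 23.537
Degrees of freedom = 4 − 1 = 3; critical value at α = 0.01 is 11.345.
Since 23.537 > 11.345, we reject the null hypothesis — the data do not fit the 9:3:3:1 ratio.

23.537; not consistent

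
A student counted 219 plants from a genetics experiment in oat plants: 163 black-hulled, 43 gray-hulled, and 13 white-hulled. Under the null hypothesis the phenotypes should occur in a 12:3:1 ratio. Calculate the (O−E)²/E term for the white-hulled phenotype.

Total ratio parts = 16. Expected numbers out of 219:
  black-hulled: 219 × 12/16 = 164.25
  gray-hulled: 219 × 3/16 = 41.0625
  white-hulled: 219 × 1/16 = 13.6875
Contribution of white-hulled: (13 − 13.6875)² / 13.6875 = 0.0345

0.035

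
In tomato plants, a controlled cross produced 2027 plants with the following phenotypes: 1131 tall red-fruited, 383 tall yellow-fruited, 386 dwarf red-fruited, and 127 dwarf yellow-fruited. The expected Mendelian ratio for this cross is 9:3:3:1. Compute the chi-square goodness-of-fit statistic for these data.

0.190

Total ratio parts = 16. Expected numbers out of 2027:
  tall red-fruited: 2027 × 9/16 = 1140.1875
  tall yellow-fruited: 2027 × 3/16 = 380.0625
  dwarf red-fruited: 2027 × 3/16 = 380.0625
  dwarf yellow-fruited: 2027 × 1/16 = 126.6875
χ² = Σ (O − E)² / E
  tall red-fruited: (1131 − 1140.1875)² / 1140.1875 = 0.0740
  tall yellow-fruited: (383 − 380.0625)² / 380.0625 = 0.0227
  dwarf red-fruited: (386 − 380.0625)² / 380.0625 = 0.0928
  dwarf yellow-fruited: (127 − 126.6875)² / 126.6875 = 0.0008
χ² = 0.0740 + 0.0227 + 0.0928 + 0.0008 = 0.1903 ≈ 0.190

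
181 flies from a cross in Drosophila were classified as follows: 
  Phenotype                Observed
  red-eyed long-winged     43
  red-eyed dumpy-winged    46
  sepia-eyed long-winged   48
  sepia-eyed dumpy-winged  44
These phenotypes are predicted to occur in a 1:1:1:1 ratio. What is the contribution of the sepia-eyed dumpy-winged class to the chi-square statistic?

0.035

Total ratio parts = 4. Expected numbers out of 181:
  red-eyed long-winged: 181 × 1/4 = 45.25
  red-eyed dumpy-winged: 181 × 1/4 = 45.25
  sepia-eyed long-winged: 181 × 1/4 = 45.25
  sepia-eyed dumpy-winged: 181 × 1/4 = 45.25
Contribution of sepia-eyed dumpy-winged: (44 − 45.25)² / 45.25 = 0.0345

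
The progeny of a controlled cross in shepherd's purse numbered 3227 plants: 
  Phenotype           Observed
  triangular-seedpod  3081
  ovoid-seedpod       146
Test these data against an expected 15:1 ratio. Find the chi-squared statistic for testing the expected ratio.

The 15:1 ratio has 16 parts, so with N = 3227 the expected counts are:
  triangular-seedpod: 3227 × 15/16 = 3025.3125
  ovoid-seedpod: 3227 × 1/16 = 201.6875
χ² = Σ (O − E)² / E
  triangular-seedpod: (3081 − 3025.3125)² / 3025.3125 = 1.0251
  ovoid-seedpod: (146 − 201.6875)² / 201.6875 = 15.3758
χ² = 1.0251 + 15.3758 = 16.4009 ≈ 16.401

16.401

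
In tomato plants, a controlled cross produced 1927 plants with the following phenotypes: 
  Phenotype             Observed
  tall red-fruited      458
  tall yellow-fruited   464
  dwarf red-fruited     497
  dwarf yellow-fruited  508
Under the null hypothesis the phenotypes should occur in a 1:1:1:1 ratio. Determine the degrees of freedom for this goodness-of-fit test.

3

A goodness-of-fit test with 4 phenotype classes has df = 4 − 1 = 3.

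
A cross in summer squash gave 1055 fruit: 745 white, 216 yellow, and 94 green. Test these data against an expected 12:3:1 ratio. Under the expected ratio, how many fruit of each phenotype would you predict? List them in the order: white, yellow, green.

791.25, 197.8125, 65.9375

Under the 12:3:1 hypothesis (Σ ratio = 16, N = 1055):
  white: 1055 × 12/16 = 791.25
  yellow: 1055 × 3/16 = 197.8125
  green: 1055 × 1/16 = 65.9375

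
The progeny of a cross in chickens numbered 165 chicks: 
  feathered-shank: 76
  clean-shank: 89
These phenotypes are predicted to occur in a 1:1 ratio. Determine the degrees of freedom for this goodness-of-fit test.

1

A goodness-of-fit test with 2 phenotype classes has df = 2 − 1 = 1.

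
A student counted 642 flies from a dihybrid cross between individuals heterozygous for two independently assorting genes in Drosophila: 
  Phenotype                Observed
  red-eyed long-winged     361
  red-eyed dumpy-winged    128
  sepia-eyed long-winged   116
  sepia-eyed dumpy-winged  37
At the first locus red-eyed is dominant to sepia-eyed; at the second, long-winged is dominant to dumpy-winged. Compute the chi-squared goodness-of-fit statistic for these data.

A dihybrid F₂ with independent assortment and complete dominance at both loci gives a 9:3:3:1 phenotypic ratio.
The 9:3:3:1 ratio has 16 parts, so with N = 642 the expected counts are:
  red-eyed long-winged: 642 × 9/16 = 361.125
  red-eyed dumpy-winged: 642 × 3/16 = 120.375
  sepia-eyed long-winged: 642 × 3/16 = 120.375
  sepia-eyed dumpy-winged: 642 × 1/16 = 40.125
χ² = Σ (O − E)² / E
  red-eyed long-winged: (361 − 361.125)² / 361.125 = 0.0000
  red-eyed dumpy-winged: (128 − 120.375)² / 120.375 = 0.4830
  sepia-eyed long-winged: (116 − 120.375)² / 120.375 = 0.1590
  sepia-eyed dumpy-winged: (37 − 40.125)² / 40.125 = 0.2434
χ² = 0.0000 + 0.4830 + 0.1590 + 0.2434 = 0.8854 ≈ 0.885

0.885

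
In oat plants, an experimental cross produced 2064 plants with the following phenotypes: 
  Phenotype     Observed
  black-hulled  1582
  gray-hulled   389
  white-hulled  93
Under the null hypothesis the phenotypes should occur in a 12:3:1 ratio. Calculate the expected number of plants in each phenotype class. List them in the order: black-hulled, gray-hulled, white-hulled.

1548, 387, 129

Total ratio parts = 16. Expected numbers out of 2064:
  black-hulled: 2064 × 12/16 = 1548
  gray-hulled: 2064 × 3/16 = 387
  white-hulled: 2064 × 1/16 = 129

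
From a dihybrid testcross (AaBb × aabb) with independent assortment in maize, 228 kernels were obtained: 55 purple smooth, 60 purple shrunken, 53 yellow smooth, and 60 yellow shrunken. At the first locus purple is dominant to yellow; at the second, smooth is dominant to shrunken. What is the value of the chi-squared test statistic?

A dihybrid testcross with independent assortment gives a 1:1:1:1 ratio.
Expected counts for N = 228 under a 1:1:1:1 ratio (total parts = 4):
  purple smooth: 228 × 1/4 = 57
  purple shrunken: 228 × 1/4 = 57
  yellow smooth: 228 × 1/4 = 57
  yellow shrunken: 228 × 1/4 = 57
χ² = Σ (O − E)² / E
  purple smooth: (55 − 57)² / 57 = 0.0702
  purple shrunken: (60 − 57)² / 57 = 0.1579
  yellow smooth: (53 − 57)² / 57 = 0.2807
  yellow shrunken: (60 − 57)² / 57 = 0.1579
χ² = 0.0702 + 0.1579 + 0.2807 + 0.1579 = 0.6667 ≈ 0.667

0.667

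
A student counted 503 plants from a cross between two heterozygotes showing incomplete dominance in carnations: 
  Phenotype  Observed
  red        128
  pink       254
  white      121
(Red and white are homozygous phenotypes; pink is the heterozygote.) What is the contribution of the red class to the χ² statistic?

0.040

With incomplete dominance, a heterozygote × heterozygote cross gives a 1:2:1 phenotypic ratio.
Expected counts for N = 503 under a 1:2:1 ratio (total parts = 4):
  red: 503 × 1/4 = 125.75
  pink: 503 × 2/4 = 251.5
  white: 503 × 1/4 = 125.75
Contribution of red: (128 − 125.75)² / 125.75 = 0.0403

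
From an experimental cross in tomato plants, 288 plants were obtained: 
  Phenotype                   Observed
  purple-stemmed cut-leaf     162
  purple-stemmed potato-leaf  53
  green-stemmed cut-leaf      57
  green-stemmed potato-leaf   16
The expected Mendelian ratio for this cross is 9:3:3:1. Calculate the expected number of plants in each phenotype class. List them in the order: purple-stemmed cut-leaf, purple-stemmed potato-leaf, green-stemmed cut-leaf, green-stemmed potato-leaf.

162, 54, 54, 18

The 9:3:3:1 ratio has 16 parts, so with N = 288 the expected counts are:
  purple-stemmed cut-leaf: 288 × 9/16 = 162
  purple-stemmed potato-leaf: 288 × 3/16 = 54
  green-stemmed cut-leaf: 288 × 3/16 = 54
  green-stemmed potato-leaf: 288 × 1/16 = 18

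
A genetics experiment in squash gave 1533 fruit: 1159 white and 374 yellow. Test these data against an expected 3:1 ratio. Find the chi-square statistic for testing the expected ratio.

Total ratio parts = 4. Expected numbers out of 1533:
  white: 1533 × 3/4 = 1149.75
  yellow: 1533 × 1/4 = 383.25
χ² = Σ (O − E)² / E
  white: (1159 − 1149.75)² / 1149.75 = 0.0744
  yellow: (374 − 383.25)² / 383.25 = 0.2233
χ² = 0.0744 + 0.2233 = 0.2977 ≈ 0.298

0.298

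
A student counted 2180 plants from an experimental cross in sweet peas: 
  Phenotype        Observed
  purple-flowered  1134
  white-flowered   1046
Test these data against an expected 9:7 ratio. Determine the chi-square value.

15.863

The 9:7 ratio has 16 parts, so with N = 2180 the expected counts are:
  purple-flowered: 2180 × 9/16 = 1226.25
  white-flowered: 2180 × 7/16 = 953.75
χ² = Σ (O − E)² / E
  purple-flowered: (1134 − 1226.25)² / 1226.25 = 6.9399
  white-flowered: (1046 − 953.75)² / 953.75 = 8.9227
χ² = 6.9399 + 8.9227 = 15.8626 ≈ 15.863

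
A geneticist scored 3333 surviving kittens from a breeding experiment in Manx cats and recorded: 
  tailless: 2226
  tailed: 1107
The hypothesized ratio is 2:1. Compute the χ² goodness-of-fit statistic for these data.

0.022

The 2:1 ratio has 3 parts, so with N = 3333 the expected counts are:
  tailless: 3333 × 2/3 = 2222
  tailed: 3333 × 1/3 = 1111
χ² = Σ (O − E)² / E
  tailless: (2226 − 2222)² / 2222 = 0.0072
  tailed: (1107 − 1111)² / 1111 = 0.0144
χ² = 0.0072 + 0.0144 = 0.0216 ≈ 0.022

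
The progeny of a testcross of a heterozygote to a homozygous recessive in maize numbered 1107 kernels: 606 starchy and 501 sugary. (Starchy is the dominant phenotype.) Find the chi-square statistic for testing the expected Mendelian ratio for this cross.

9.959

A testcross of a heterozygote (Aa × aa) gives a 1:1 phenotypic ratio.
Total ratio parts = 2. Expected numbers out of 1107:
  starchy: 1107 × 1/2 = 553.5
  sugary: 1107 × 1/2 = 553.5
χ² = Σ (O − E)² / E
  starchy: (606 − 553.5)² / 553.5 = 4.9797
  sugary: (501 − 553.5)² / 553.5 = 4.9797
χ² = 4.9797 + 4.9797 = 9.9594 ≈ 9.959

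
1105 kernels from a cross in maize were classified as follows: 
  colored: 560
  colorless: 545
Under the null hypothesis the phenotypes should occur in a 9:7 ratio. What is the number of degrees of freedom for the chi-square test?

1

A goodness-of-fit test with 2 phenotype classes has df = 2 − 1 = 1.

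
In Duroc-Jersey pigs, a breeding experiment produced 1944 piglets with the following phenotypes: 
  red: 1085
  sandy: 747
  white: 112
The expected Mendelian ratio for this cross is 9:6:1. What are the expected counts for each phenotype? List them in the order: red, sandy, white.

1093.5, 729, 121.5

Total ratio parts = 16. Expected numbers out of 1944:
  red: 1944 × 9/16 = 1093.5
  sandy: 1944 × 6/16 = 729
  white: 1944 × 1/16 = 121.5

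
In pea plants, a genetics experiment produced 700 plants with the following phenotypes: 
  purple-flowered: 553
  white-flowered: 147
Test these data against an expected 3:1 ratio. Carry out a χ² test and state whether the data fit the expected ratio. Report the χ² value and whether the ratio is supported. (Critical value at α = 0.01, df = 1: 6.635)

5.973; consistent

Under the 3:1 hypothesis (Σ ratio = 4, N = 700):
  purple-flowered: 700 × 3/4 = 525
  white-flowered: 700 × 1/4 = 175
χ² = Σ (O − E)² / E
  purple-flowered: (553 − 525)² / 525 = 1.4933
  white-flowered: (147 − 175)² / 175 = 4.4800
χ² = 1.4933 + 4.4800 = 5.9733 ≈ 5.973
Degrees of freedom = 2 − 1 = 1; critical value at α = 0.01 is 6.635.
Since 5.973 < 6.635, we fail to reject the null hypothesis — the data are consistent with the 3:1 ratio.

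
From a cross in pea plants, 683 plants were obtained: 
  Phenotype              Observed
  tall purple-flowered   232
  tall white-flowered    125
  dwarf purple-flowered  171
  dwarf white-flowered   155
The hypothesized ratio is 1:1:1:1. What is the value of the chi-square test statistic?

Under the 1:1:1:1 hypothesis (Σ ratio = 4, N = 683):
  tall purple-flowered: 683 × 1/4 = 170.75
  tall white-flowered: 683 × 1/4 = 170.75
  dwarf purple-flowered: 683 × 1/4 = 170.75
  dwarf white-flowered: 683 × 1/4 = 170.75
χ² = Σ (O − E)² / E
  tall purple-flowered: (232 − 170.75)² / 170.75 = 21.9711
  tall white-flowered: (125 − 170.75)² / 170.75 = 12.2581
  dwarf purple-flowered: (171 − 170.75)² / 170.75 = 0.0004
  dwarf white-flowered: (155 − 170.75)² / 170.75 = 1.4528
χ² = 21.9711 + 12.2581 + 0.0004 + 1.4528 = 35.6824 ≈ 35.682

35.682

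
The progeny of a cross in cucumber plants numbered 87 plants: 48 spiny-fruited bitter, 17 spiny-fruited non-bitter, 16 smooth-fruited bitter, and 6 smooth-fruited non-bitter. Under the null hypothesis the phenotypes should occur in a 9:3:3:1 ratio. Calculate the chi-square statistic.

Expected counts for N = 87 under a 9:3:3:1 ratio (total parts = 16):
  spiny-fruited bitter: 87 × 9/16 = 48.9375
  spiny-fruited non-bitter: 87 × 3/16 = 16.3125
  smooth-fruited bitter: 87 × 3/16 = 16.3125
  smooth-fruited non-bitter: 87 × 1/16 = 5.4375
χ² = Σ (O − E)² / E
  spiny-fruited bitter: (48 − 48.9375)² / 48.9375 = 0.0180
  spiny-fruited non-bitter: (17 − 16.3125)² / 16.3125 = 0.0290
  smooth-fruited bitter: (16 − 16.3125)² / 16.3125 = 0.0060
  smooth-fruited non-bitter: (6 − 5.4375)² / 5.4375 = 0.0582
χ² = 0.0180 + 0.0290 + 0.0060 + 0.0582 = 0.1112 ≈ 0.111

0.111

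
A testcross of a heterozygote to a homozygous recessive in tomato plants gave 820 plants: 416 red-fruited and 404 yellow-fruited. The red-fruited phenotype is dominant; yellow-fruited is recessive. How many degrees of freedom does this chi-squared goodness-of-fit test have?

A testcross of a heterozygote (Aa × aa) gives a 1:1 phenotypic ratio.
A goodness-of-fit test with 2 phenotype classes has df = 2 − 1 = 1.

1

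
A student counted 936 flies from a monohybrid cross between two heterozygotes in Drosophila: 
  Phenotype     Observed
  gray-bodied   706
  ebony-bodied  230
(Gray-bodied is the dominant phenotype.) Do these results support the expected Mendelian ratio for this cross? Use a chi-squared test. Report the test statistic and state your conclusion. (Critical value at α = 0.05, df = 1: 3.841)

0.091; consistent

For a monohybrid cross between heterozygotes with complete dominance, the expected phenotypic ratio is 3:1.
Expected counts for N = 936 under a 3:1 ratio (total parts = 4):
  gray-bodied: 936 × 3/4 = 702
  ebony-bodied: 936 × 1/4 = 234
χ² = Σ (O − E)² / E
  gray-bodied: (706 − 702)² / 702 = 0.0228
  ebony-bodied: (230 − 234)² / 234 = 0.0684
χ² = 0.0228 + 0.0684 = 0.0912 ≈ 0.091
Degrees of freedom = 2 − 1 = 1; critical value at α = 0.05 is 3.841.
Since 0.091 < 3.841, we fail to reject the null hypothesis — the data are consistent with the 3:1 ratio.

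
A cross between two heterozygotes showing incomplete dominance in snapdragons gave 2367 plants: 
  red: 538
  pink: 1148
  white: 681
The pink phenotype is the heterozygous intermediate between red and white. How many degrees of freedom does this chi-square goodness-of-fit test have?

2

With incomplete dominance, a heterozygote × heterozygote cross gives a 1:2:1 phenotypic ratio.
A goodness-of-fit test with 3 phenotype classes has df = 3 − 1 = 2.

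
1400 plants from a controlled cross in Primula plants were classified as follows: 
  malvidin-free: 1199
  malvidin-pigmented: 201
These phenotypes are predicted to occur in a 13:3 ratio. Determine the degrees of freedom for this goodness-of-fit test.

A goodness-of-fit test with 2 phenotype classes has df = 2 − 1 = 1.

1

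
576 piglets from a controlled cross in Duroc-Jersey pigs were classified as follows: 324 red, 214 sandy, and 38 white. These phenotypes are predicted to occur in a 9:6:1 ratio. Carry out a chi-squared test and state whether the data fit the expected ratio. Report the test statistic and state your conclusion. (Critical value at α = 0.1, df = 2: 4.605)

Under the 9:6:1 hypothesis (Σ ratio = 16, N = 576):
  red: 576 × 9/16 = 324
  sandy: 576 × 6/16 = 216
  white: 576 × 1/16 = 36
χ² = Σ (O − E)² / E
  red: (324 − 324)² / 324 = 0.0000
  sandy: (214 − 216)² / 216 = 0.0185
  white: (38 − 36)² / 36 = 0.1111
χ² = 0.0000 + 0.0185 + 0.1111 = 0.1296 ≈ 0.130
Degrees of freedom = 3 − 1 = 2; critical value at α = 0.1 is 4.605.
Since 0.130 < 4.605, we fail to reject the null hypothesis — the data are consistent with the 9:6:1 ratio.

0.130; consistent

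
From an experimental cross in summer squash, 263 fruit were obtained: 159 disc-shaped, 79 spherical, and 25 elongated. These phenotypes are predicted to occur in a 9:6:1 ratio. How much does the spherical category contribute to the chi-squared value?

3.905

Total ratio parts = 16. Expected numbers out of 263:
  disc-shaped: 263 × 9/16 = 147.9375
  spherical: 263 × 6/16 = 98.625
  elongated: 263 × 1/16 = 16.4375
Contribution of spherical: (79 − 98.625)² / 98.625 = 3.9051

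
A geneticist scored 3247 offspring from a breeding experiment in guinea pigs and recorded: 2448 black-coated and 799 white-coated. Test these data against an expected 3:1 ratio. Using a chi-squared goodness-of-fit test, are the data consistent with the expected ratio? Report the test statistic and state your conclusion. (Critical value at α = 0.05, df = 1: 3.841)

Under the 3:1 hypothesis (Σ ratio = 4, N = 3247):
  black-coated: 3247 × 3/4 = 2435.25
  white-coated: 3247 × 1/4 = 811.75
χ² = Σ (O − E)² / E
  black-coated: (2448 − 2435.25)² / 2435.25 = 0.0668
  white-coated: (799 − 811.75)² / 811.75 = 0.2003
χ² = 0.0668 + 0.2003 = 0.2671 ≈ 0.267
Degrees of freedom = 2 − 1 = 1; critical value at α = 0.05 is 3.841.
Since 0.267 < 3.841, we fail to reject the null hypothesis — the data are consistent with the 3:1 ratio.

0.267; consistent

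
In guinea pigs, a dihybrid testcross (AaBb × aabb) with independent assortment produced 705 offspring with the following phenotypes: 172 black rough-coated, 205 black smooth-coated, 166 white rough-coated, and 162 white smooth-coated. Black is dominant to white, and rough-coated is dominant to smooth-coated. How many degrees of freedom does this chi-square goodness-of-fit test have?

3

A dihybrid testcross with independent assortment gives a 1:1:1:1 ratio.
A goodness-of-fit test with 4 phenotype classes has df = 4 − 1 = 3.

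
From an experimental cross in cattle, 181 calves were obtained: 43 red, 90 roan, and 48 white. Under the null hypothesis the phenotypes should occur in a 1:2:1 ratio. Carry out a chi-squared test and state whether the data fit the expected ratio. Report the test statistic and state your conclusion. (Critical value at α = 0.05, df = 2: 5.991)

Total ratio parts = 4. Expected numbers out of 181:
  red: 181 × 1/4 = 45.25
  roan: 181 × 2/4 = 90.5
  white: 181 × 1/4 = 45.25
χ² = Σ (O − E)² / E
  red: (43 − 45.25)² / 45.25 = 0.1119
  roan: (90 − 90.5)² / 90.5 = 0.0028
  white: (48 − 45.25)² / 45.25 = 0.1671
χ² = 0.1119 + 0.0028 + 0.1671 = 0.2818 ≈ 0.282
Degrees of freedom = 3 − 1 = 2; critical value at α = 0.05 is 5.991.
Since 0.282 < 5.991, we fail to reject the null hypothesis — the data are consistent with the 1:2:1 ratio.

0.282; consistent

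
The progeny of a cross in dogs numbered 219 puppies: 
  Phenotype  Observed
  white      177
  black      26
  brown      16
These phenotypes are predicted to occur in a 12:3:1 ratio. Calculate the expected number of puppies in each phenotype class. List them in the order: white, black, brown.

164.25, 41.0625, 13.6875

Under the 12:3:1 hypothesis (Σ ratio = 16, N = 219):
  white: 219 × 12/16 = 164.25
  black: 219 × 3/16 = 41.0625
  brown: 219 × 1/16 = 13.6875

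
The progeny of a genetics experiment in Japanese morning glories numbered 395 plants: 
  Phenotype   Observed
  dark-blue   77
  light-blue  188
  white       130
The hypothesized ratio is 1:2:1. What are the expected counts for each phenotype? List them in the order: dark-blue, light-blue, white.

Total ratio parts = 4. Expected numbers out of 395:
  dark-blue: 395 × 1/4 = 98.75
  light-blue: 395 × 2/4 = 197.5
  white: 395 × 1/4 = 98.75

98.75, 197.5, 98.75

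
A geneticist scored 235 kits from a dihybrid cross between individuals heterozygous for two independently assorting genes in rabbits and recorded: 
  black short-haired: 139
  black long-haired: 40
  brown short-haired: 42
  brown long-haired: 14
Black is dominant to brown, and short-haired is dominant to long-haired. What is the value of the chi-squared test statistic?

A dihybrid F₂ with independent assortment and complete dominance at both loci gives a 9:3:3:1 phenotypic ratio.
Total ratio parts = 16. Expected numbers out of 235:
  black short-haired: 235 × 9/16 = 132.1875
  black long-haired: 235 × 3/16 = 44.0625
  brown short-haired: 235 × 3/16 = 44.0625
  brown long-haired: 235 × 1/16 = 14.6875
χ² = Σ (O − E)² / E
  black short-haired: (139 − 132.1875)² / 132.1875 = 0.3511
  black long-haired: (40 − 44.0625)² / 44.0625 = 0.3746
  brown short-haired: (42 − 44.0625)² / 44.0625 = 0.0965
  brown long-haired: (14 − 14.6875)² / 14.6875 = 0.0322
χ² = 0.3511 + 0.3746 + 0.0965 + 0.0322 = 0.8544 ≈ 0.854

0.854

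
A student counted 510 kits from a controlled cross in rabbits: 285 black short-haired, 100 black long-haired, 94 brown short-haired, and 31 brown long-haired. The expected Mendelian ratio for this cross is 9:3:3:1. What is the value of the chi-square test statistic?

Total ratio parts = 16. Expected numbers out of 510:
  black short-haired: 510 × 9/16 = 286.875
  black long-haired: 510 × 3/16 = 95.625
  brown short-haired: 510 × 3/16 = 95.625
  brown long-haired: 510 × 1/16 = 31.875
χ² = Σ (O − E)² / E
  black short-haired: (285 − 286.875)² / 286.875 = 0.0123
  black long-haired: (100 − 95.625)² / 95.625 = 0.2002
  brown short-haired: (94 − 95.625)² / 95.625 = 0.0276
  brown long-haired: (31 − 31.875)² / 31.875 = 0.0240
χ² = 0.0123 + 0.2002 + 0.0276 + 0.0240 = 0.2641 ≈ 0.264

0.264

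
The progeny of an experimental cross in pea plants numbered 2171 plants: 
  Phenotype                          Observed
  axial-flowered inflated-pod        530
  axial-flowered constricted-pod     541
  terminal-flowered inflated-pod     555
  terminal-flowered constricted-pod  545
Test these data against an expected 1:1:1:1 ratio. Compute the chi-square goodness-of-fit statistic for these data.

Expected counts for N = 2171 under a 1:1:1:1 ratio (total parts = 4):
  axial-flowered inflated-pod: 2171 × 1/4 = 542.75
  axial-flowered constricted-pod: 2171 × 1/4 = 542.75
  terminal-flowered inflated-pod: 2171 × 1/4 = 542.75
  terminal-flowered constricted-pod: 2171 × 1/4 = 542.75
χ² = Σ (O − E)² / E
  axial-flowered inflated-pod: (530 − 542.75)² / 542.75 = 0.2995
  axial-flowered constricted-pod: (541 − 542.75)² / 542.75 = 0.0056
  terminal-flowered inflated-pod: (555 − 542.75)² / 542.75 = 0.2765
  terminal-flowered constricted-pod: (545 − 542.75)² / 542.75 = 0.0093
χ² = 0.2995 + 0.0056 + 0.2765 + 0.0093 = 0.5909 ≈ 0.591

0.591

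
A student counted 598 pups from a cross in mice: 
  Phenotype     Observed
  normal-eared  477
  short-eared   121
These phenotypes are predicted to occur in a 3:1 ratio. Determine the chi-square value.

Under the 3:1 hypothesis (Σ ratio = 4, N = 598):
  normal-eared: 598 × 3/4 = 448.5
  short-eared: 598 × 1/4 = 149.5
χ² = Σ (O − E)² / E
  normal-eared: (477 − 448.5)² / 448.5 = 1.8110
  short-eared: (121 − 149.5)² / 149.5 = 5.4331
χ² = 1.8110 + 5.4331 = 7.2441 ≈ 7.244

7.244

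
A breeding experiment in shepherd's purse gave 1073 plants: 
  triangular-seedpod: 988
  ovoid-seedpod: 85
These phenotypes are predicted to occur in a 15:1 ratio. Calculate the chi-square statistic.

Under the 15:1 hypothesis (Σ ratio = 16, N = 1073):
  triangular-seedpod: 1073 × 15/16 = 1005.9375
  ovoid-seedpod: 1073 × 1/16 = 67.0625
χ² = Σ (O − E)² / E
  triangular-seedpod: (988 − 1005.9375)² / 1005.9375 = 0.3199
  ovoid-seedpod: (85 − 67.0625)² / 67.0625 = 4.7978
χ² = 0.3199 + 4.7978 = 5.1177 ≈ 5.118

5.118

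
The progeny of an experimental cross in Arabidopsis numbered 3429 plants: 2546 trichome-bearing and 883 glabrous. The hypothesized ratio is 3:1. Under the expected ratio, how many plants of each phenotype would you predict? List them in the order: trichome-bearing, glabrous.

2571.75, 857.25

The 3:1 ratio has 4 parts, so with N = 3429 the expected counts are:
  trichome-bearing: 3429 × 3/4 = 2571.75
  glabrous: 3429 × 1/4 = 857.25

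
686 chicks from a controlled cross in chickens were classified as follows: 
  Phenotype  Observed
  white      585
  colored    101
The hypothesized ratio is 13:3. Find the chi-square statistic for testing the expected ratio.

7.302

The 13:3 ratio has 16 parts, so with N = 686 the expected counts are:
  white: 686 × 13/16 = 557.375
  colored: 686 × 3/16 = 128.625
χ² = Σ (O − E)² / E
  white: (585 − 557.375)² / 557.375 = 1.3692
  colored: (101 − 128.625)² / 128.625 = 5.9331
χ² = 1.3692 + 5.9331 = 7.3023 ≈ 7.302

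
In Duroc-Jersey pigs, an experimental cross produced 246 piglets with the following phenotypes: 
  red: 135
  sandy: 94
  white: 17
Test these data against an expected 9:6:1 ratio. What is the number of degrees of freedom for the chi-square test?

A goodness-of-fit test with 3 phenotype classes has df = 3 − 1 = 2.

2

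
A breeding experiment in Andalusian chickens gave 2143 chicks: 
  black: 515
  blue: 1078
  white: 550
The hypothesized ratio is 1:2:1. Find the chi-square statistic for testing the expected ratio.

1.222

Expected counts for N = 2143 under a 1:2:1 ratio (total parts = 4):
  black: 2143 × 1/4 = 535.75
  blue: 2143 × 2/4 = 1071.5
  white: 2143 × 1/4 = 535.75
χ² = Σ (O − E)² / E
  black: (515 − 535.75)² / 535.75 = 0.8037
  blue: (1078 − 1071.5)² / 1071.5 = 0.0394
  white: (550 − 535.75)² / 535.75 = 0.3790
χ² = 0.8037 + 0.0394 + 0.3790 = 1.2221 ≈ 1.222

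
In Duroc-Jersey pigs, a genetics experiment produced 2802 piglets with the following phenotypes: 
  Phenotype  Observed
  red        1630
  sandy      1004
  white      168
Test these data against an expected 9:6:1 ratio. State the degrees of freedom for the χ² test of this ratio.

A goodness-of-fit test with 3 phenotype classes has df = 3 − 1 = 2.

2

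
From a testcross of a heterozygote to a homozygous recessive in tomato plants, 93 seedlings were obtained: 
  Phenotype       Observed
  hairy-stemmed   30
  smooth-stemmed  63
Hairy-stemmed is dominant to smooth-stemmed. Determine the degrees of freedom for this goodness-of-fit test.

A testcross of a heterozygote (Aa × aa) gives a 1:1 phenotypic ratio.
A goodness-of-fit test with 2 phenotype classes has df = 2 − 1 = 1.

1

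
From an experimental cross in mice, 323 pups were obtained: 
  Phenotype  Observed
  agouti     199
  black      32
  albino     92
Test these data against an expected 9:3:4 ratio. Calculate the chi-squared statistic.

Under the 9:3:4 hypothesis (Σ ratio = 16, N = 323):
  agouti: 323 × 9/16 = 181.6875
  black: 323 × 3/16 = 60.5625
  albino: 323 × 4/16 = 80.75
χ² = Σ (O − E)² / E
  agouti: (199 − 181.6875)² / 181.6875 = 1.6497
  black: (32 − 60.5625)² / 60.5625 = 13.4707
  albino: (92 − 80.75)² / 80.75 = 1.5673
χ² = 1.6497 + 13.4707 + 1.5673 = 16.6877 ≈ 16.688

16.688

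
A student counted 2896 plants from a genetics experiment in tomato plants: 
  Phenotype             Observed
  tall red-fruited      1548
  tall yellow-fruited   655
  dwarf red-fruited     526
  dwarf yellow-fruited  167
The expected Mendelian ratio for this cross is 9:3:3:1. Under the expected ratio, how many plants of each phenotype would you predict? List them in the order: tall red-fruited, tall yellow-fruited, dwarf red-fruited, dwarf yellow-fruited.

Under the 9:3:3:1 hypothesis (Σ ratio = 16, N = 2896):
  tall red-fruited: 2896 × 9/16 = 1629
  tall yellow-fruited: 2896 × 3/16 = 543
  dwarf red-fruited: 2896 × 3/16 = 543
  dwarf yellow-fruited: 2896 × 1/16 = 181

1629, 543, 543, 181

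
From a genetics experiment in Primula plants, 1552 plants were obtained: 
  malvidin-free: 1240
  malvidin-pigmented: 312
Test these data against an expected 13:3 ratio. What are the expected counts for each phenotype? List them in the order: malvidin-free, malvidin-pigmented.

The 13:3 ratio has 16 parts, so with N = 1552 the expected counts are:
  malvidin-free: 1552 × 13/16 = 1261
  malvidin-pigmented: 1552 × 3/16 = 291

1261, 291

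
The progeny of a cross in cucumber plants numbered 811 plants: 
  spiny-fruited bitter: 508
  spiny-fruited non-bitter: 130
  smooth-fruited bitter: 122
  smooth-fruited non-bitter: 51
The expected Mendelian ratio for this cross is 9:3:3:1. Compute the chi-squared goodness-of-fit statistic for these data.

15.031

Total ratio parts = 16. Expected numbers out of 811:
  spiny-fruited bitter: 811 × 9/16 = 456.1875
  spiny-fruited non-bitter: 811 × 3/16 = 152.0625
  smooth-fruited bitter: 811 × 3/16 = 152.0625
  smooth-fruited non-bitter: 811 × 1/16 = 50.6875
χ² = Σ (O − E)² / E
  spiny-fruited bitter: (508 − 456.1875)² / 456.1875 = 5.8847
  spiny-fruited non-bitter: (130 − 152.0625)² / 152.0625 = 3.2010
  smooth-fruited bitter: (122 − 152.0625)² / 152.0625 = 5.9433
  smooth-fruited non-bitter: (51 − 50.6875)² / 50.6875 = 0.0019
χ² = 5.8847 + 3.2010 + 5.9433 + 0.0019 = 15.0309 ≈ 15.031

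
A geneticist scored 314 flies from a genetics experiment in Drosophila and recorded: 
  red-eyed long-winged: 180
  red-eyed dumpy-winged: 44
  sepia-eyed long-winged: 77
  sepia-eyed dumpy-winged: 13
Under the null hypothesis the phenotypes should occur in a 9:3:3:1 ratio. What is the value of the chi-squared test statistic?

11.639

The 9:3:3:1 ratio has 16 parts, so with N = 314 the expected counts are:
  red-eyed long-winged: 314 × 9/16 = 176.625
  red-eyed dumpy-winged: 314 × 3/16 = 58.875
  sepia-eyed long-winged: 314 × 3/16 = 58.875
  sepia-eyed dumpy-winged: 314 × 1/16 = 19.625
χ² = Σ (O − E)² / E
  red-eyed long-winged: (180 − 176.625)² / 176.625 = 0.0645
  red-eyed dumpy-winged: (44 − 58.875)² / 58.875 = 3.7582
  sepia-eyed long-winged: (77 − 58.875)² / 58.875 = 5.5799
  sepia-eyed dumpy-winged: (13 − 19.625)² / 19.625 = 2.2365
χ² = 0.0645 + 3.7582 + 5.5799 + 2.2365 = 11.6391 ≈ 11.639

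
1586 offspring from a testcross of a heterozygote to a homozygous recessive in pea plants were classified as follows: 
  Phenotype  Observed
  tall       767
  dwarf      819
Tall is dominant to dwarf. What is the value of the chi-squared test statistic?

A testcross of a heterozygote (Aa × aa) gives a 1:1 phenotypic ratio.
Under the 1:1 hypothesis (Σ ratio = 2, N = 1586):
  tall: 1586 × 1/2 = 793
  dwarf: 1586 × 1/2 = 793
χ² = Σ (O − E)² / E
  tall: (767 − 793)² / 793 = 0.8525
  dwarf: (819 − 793)² / 793 = 0.8525
χ² = 0.8525 + 0.8525 = 1.705

1.705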